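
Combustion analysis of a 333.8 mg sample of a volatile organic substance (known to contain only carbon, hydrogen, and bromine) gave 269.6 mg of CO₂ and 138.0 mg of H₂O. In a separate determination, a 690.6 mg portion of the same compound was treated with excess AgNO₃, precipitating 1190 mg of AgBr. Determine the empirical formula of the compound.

C2H5Br

mol C = 0.2696 g CO₂ ÷ 44.009 g/mol = 0.0061260 mol
mol H = 2 × 0.1380 g H₂O ÷ 18.015 g/mol = 0.015321 mol
From the AgBr data: mol Br per gram of compound = (1.190 ÷ 187.772) ÷ 0.6906 = 0.0091768 mol/g, so in the 0.3338 g combustion sample mol Br = 0.0030632 mol
Divide by the smallest (0.0030632 mol): C 2.000, H 5.001, Br 1.000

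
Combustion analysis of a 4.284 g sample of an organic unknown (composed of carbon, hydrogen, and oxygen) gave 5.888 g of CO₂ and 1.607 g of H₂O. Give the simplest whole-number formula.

C6H8O7

mol C = 5.888 g CO₂ ÷ 44.009 g/mol = 0.13379 mol
mol H = 2 × 1.607 g H₂O ÷ 18.015 g/mol = 0.17841 mol
mass O = 4.284 − (1.6070 + 0.17983) = 2.4972 g → mol O = 2.4972 ÷ 15.999 = 0.15609 mol
Divide by the smallest (0.13379 mol): C 1.000, H 1.333, O 1.167
Multiplying each by 6 gives whole numbers: C 6.00, H 8.00, O 7.00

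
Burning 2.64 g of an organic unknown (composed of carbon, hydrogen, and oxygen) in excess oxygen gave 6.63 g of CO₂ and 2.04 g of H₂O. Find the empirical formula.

C4H6O

mol C = 6.63 g CO₂ ÷ 44.009 g/mol = 0.1507 mol
mol H = 2 × 2.04 g H₂O ÷ 18.015 g/mol = 0.2265 mol
mass O = 2.64 − (1.809 + 0.2283) = 0.6022 g → mol O = 0.6022 ÷ 15.999 = 0.03764 mol
Divide by the smallest (0.03764 mol): C 4.002, H 6.017, O 1.000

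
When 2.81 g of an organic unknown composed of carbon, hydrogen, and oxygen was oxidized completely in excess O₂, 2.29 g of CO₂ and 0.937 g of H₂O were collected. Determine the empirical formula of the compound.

C2H4O5

mol C = 2.29 g CO₂ ÷ 44.009 g/mol = 0.05203 mol
mol H = 2 × 0.937 g H₂O ÷ 18.015 g/mol = 0.1040 mol
mass O = 2.81 − (0.6250 + 0.1049) = 2.080 g → mol O = 2.080 ÷ 15.999 = 0.1300 mol
Divide by the smallest (0.05203 mol): C 1.000, H 1.999, O 2.499
Multiplying each by 2 gives whole numbers: C 2.00, H 4.00, O 5.00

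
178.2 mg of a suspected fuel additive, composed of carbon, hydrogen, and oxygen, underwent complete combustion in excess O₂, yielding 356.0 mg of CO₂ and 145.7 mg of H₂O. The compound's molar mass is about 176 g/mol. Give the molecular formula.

mol C = 0.3560 g CO₂ ÷ 44.009 g/mol = 0.0080893 mol
mol H = 2 × 0.1457 g H₂O ÷ 18.015 g/mol = 0.016175 mol
mass O = 0.1782 − (0.097160 + 0.016305) = 0.064735 g → mol O = 0.064735 ÷ 15.999 = 0.0040462 mol
Divide by the smallest (0.0040462 mol): C 1.999, H 3.998, O 1.000
Empirical formula: C2H4O
Empirical-formula mass = 44.05 g/mol; 176 ÷ 44.05 ≈ 4, so the molecular formula is C8H16O4.

C8H16O4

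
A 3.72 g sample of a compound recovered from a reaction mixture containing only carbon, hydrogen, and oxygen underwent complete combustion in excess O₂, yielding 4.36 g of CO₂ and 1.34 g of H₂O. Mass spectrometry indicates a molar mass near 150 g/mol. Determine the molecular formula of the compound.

C4H6O6

mol C = 4.36 g CO₂ ÷ 44.009 g/mol = 0.09907 mol
mol H = 2 × 1.34 g H₂O ÷ 18.015 g/mol = 0.1488 mol
mass O = 3.72 − (1.190 + 0.1500) = 2.380 g → mol O = 2.380 ÷ 15.999 = 0.1488 mol
Divide by the smallest (0.09907 mol): C 1.000, H 1.502, O 1.502
Multiplying each by 2 gives whole numbers: C 2.00, H 3.00, O 3.00
Empirical formula: C2H3O3
Empirical-formula mass = 75.04 g/mol; 150 ÷ 75.04 ≈ 2, so the molecular formula is C4H6O6.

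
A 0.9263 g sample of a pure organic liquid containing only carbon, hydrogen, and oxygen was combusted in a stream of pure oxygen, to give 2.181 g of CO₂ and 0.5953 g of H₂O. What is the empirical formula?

C3H4O

mol C = 2.181 g CO₂ ÷ 44.009 g/mol = 0.049558 mol
mol H = 2 × 0.5953 g H₂O ÷ 18.015 g/mol = 0.066089 mol
mass O = 0.9263 − (0.59524 + 0.066618) = 0.26444 g → mol O = 0.26444 ÷ 15.999 = 0.016529 mol
Divide by the smallest (0.016529 mol): C 2.998, H 3.998, O 1.000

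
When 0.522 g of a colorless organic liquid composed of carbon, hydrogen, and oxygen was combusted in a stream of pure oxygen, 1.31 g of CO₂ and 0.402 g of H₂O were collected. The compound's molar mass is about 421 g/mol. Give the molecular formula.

C24H36O6

mol C = 1.31 g CO₂ ÷ 44.009 g/mol = 0.02977 mol
mol H = 2 × 0.402 g H₂O ÷ 18.015 g/mol = 0.04463 mol
mass O = 0.522 − (0.3575 + 0.04499) = 0.1195 g → mol O = 0.1195 ÷ 15.999 = 0.007468 mol
Divide by the smallest (0.007468 mol): C 3.986, H 5.976, O 1.000
Empirical formula: C4H6O
Empirical-formula mass = 70.09 g/mol; 421 ÷ 70.09 ≈ 6, so the molecular formula is C24H36O6.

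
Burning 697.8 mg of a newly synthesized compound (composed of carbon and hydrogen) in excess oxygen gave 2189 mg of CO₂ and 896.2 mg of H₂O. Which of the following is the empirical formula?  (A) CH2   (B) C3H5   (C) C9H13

(A) CH2

mol C = 2.189 g CO₂ ÷ 44.009 g/mol = 0.049740 mol
mol H = 2 × 0.8962 g H₂O ÷ 18.015 g/mol = 0.099495 mol
Divide by the smallest (0.049740 mol): C 1.000, H 2.000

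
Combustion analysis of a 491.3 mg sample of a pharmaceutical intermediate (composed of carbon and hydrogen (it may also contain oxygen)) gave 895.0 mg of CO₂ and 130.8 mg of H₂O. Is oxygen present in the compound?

mol C = 0.8950 g CO₂ ÷ 44.009 g/mol = 0.020337 mol
mol H = 2 × 0.1308 g H₂O ÷ 18.015 g/mol = 0.014521 mol
C and H account for only 0.25890 g of the 0.4913 g sample; the remaining 0.23240 g must be oxygen.

yes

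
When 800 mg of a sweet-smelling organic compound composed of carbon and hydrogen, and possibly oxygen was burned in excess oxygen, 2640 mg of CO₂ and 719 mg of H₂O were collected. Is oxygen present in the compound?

mol C = 2.64 g CO₂ ÷ 44.009 g/mol = 0.05999 mol
mol H = 2 × 0.719 g H₂O ÷ 18.015 g/mol = 0.07982 mol
C and H together account for 0.8010 g — essentially the entire 0.800 g sample — so the compound contains no oxygen.

no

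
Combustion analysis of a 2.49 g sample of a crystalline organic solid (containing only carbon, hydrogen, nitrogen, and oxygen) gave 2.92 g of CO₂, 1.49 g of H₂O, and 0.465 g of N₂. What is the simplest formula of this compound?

mol C = 2.92 g CO₂ ÷ 44.009 g/mol = 0.06635 mol
mol H = 2 × 1.49 g H₂O ÷ 18.015 g/mol = 0.1654 mol
mol N = 2 × 0.465 g N₂ ÷ 28.014 g/mol = 0.03320 mol
mass O = 2.49 − (0.7969 + 0.1667 + 0.4650) = 1.061 g → mol O = 1.061 ÷ 15.999 = 0.06634 mol
Divide by the smallest (0.03320 mol): C 1.999, H 4.983, N 1.000, O 1.998

C2H5NO2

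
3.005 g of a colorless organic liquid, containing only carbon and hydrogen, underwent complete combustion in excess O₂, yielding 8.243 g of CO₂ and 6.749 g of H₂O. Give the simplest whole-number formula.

CH4

mol C = 8.243 g CO₂ ÷ 44.009 g/mol = 0.18730 mol
mol H = 2 × 6.749 g H₂O ÷ 18.015 g/mol = 0.74926 mol
Divide by the smallest (0.18730 mol): C 1.000, H 4.000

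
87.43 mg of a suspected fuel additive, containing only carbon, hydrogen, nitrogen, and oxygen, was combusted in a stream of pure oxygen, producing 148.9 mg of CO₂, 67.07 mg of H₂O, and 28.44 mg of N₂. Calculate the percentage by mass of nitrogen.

32.53%

mol C = 0.1489 g CO₂ ÷ 44.009 g/mol = 0.0033834 mol
mol H = 2 × 0.06707 g H₂O ÷ 18.015 g/mol = 0.0074460 mol
mol N = 2 × 0.02844 g N₂ ÷ 28.014 g/mol = 0.0020304 mol
mass O = 0.08743 − (0.040638 + 0.0075056 + 0.028440) = 0.010846 g → mol O = 0.010846 ÷ 15.999 = 0.00067794 mol
mass % N = 0.028440 g ÷ 0.08743 g × 100%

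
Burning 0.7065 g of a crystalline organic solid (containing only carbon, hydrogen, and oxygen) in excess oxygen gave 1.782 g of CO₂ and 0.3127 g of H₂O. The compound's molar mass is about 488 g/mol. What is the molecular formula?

C28H24O8

mol C = 1.782 g CO₂ ÷ 44.009 g/mol = 0.040492 mol
mol H = 2 × 0.3127 g H₂O ÷ 18.015 g/mol = 0.034716 mol
mass O = 0.7065 − (0.48635 + 0.034993) = 0.18516 g → mol O = 0.18516 ÷ 15.999 = 0.011573 mol
Divide by the smallest (0.011573 mol): C 3.499, H 3.000, O 1.000
Multiplying each by 2 gives whole numbers: C 7.00, H 6.00, O 2.00
Empirical formula: C7H6O2
Empirical-formula mass = 122.12 g/mol; 488 ÷ 122.12 ≈ 4, so the molecular formula is C28H24O8.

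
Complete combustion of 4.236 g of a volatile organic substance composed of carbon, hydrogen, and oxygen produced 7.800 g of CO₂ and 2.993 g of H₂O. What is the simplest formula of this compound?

C8H15O5

mol C = 7.800 g CO₂ ÷ 44.009 g/mol = 0.17724 mol
mol H = 2 × 2.993 g H₂O ÷ 18.015 g/mol = 0.33228 mol
mass O = 4.236 − (2.1288 + 0.33494) = 1.7723 g → mol O = 1.7723 ÷ 15.999 = 0.11077 mol
Divide by the smallest (0.11077 mol): C 1.600, H 3.000, O 1.000
Multiplying each by 5 gives whole numbers: C 8.00, H 15.00, O 5.00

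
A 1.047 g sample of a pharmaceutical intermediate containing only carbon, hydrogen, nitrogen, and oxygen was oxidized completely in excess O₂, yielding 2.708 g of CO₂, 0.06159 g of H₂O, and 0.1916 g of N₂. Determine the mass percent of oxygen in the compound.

10.45%

mol C = 2.708 g CO₂ ÷ 44.009 g/mol = 0.061533 mol
mol H = 2 × 0.06159 g H₂O ÷ 18.015 g/mol = 0.0068376 mol
mol N = 2 × 0.1916 g N₂ ÷ 28.014 g/mol = 0.013679 mol
mass O = 1.047 − (0.73907 + 0.0068923 + 0.19160) = 0.10944 g → mol O = 0.10944 ÷ 15.999 = 0.0068402 mol
mass % O = 0.10944 g ÷ 1.047 g × 100%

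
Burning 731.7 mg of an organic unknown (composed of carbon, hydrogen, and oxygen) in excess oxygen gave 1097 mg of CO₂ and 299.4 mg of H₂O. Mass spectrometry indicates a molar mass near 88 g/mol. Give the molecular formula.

C3H4O3

mol C = 1.097 g CO₂ ÷ 44.009 g/mol = 0.024927 mol
mol H = 2 × 0.2994 g H₂O ÷ 18.015 g/mol = 0.033239 mol
mass O = 0.7317 − (0.29939 + 0.033505) = 0.39880 g → mol O = 0.39880 ÷ 15.999 = 0.024927 mol
Divide by the smallest (0.024927 mol): C 1.000, H 1.333, O 1.000
Multiplying each by 3 gives whole numbers: C 3.00, H 4.00, O 3.00
Empirical formula: C3H4O3
Empirical-formula mass = 88.06 g/mol; 88 ÷ 88.06 ≈ 1, so the molecular formula is C3H4O3.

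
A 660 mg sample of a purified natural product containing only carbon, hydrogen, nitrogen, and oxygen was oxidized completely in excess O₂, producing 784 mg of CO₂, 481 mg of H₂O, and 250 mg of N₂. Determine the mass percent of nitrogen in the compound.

mol C = 0.784 g CO₂ ÷ 44.009 g/mol = 0.01781 mol
mol H = 2 × 0.481 g H₂O ÷ 18.015 g/mol = 0.05340 mol
mol N = 2 × 0.250 g N₂ ÷ 28.014 g/mol = 0.01785 mol
mass O = 0.660 − (0.2140 + 0.05383 + 0.2500) = 0.1422 g → mol O = 0.1422 ÷ 15.999 = 0.008888 mol
mass % N = 0.2500 g ÷ 0.660 g × 100%

37.9%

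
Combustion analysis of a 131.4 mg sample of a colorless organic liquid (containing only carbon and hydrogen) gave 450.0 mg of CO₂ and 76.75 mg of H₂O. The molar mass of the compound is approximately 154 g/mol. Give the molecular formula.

mol C = 0.4500 g CO₂ ÷ 44.009 g/mol = 0.010225 mol
mol H = 2 × 0.07675 g H₂O ÷ 18.015 g/mol = 0.0085207 mol
Divide by the smallest (0.0085207 mol): C 1.200, H 1.000
Multiplying each by 5 gives whole numbers: C 6.00, H 5.00
Empirical formula: C6H5
Empirical-formula mass = 77.11 g/mol; 154 ÷ 77.11 ≈ 2, so the molecular formula is C12H10.

C12H10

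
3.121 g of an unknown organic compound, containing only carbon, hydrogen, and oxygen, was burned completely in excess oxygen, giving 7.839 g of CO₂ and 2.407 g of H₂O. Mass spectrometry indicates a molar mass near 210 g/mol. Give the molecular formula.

C12H18O3

mol C = 7.839 g CO₂ ÷ 44.009 g/mol = 0.17812 mol
mol H = 2 × 2.407 g H₂O ÷ 18.015 g/mol = 0.26722 mol
mass O = 3.121 − (2.1394 + 0.26936) = 0.71221 g → mol O = 0.71221 ÷ 15.999 = 0.044516 mol
Divide by the smallest (0.044516 mol): C 4.001, H 6.003, O 1.000
Empirical formula: C4H6O
Empirical-formula mass = 70.09 g/mol; 210 ÷ 70.09 ≈ 3, so the molecular formula is C12H18O3.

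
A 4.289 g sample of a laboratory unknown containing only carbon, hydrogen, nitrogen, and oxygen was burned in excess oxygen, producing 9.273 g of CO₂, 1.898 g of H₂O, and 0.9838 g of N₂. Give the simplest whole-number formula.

C6H6N2O

mol C = 9.273 g CO₂ ÷ 44.009 g/mol = 0.21071 mol
mol H = 2 × 1.898 g H₂O ÷ 18.015 g/mol = 0.21071 mol
mol N = 2 × 0.9838 g N₂ ÷ 28.014 g/mol = 0.070236 mol
mass O = 4.289 − (2.5308 + 0.21240 + 0.98380) = 0.56200 g → mol O = 0.56200 ÷ 15.999 = 0.035127 mol
Divide by the smallest (0.035127 mol): C 5.998, H 5.999, N 1.999, O 1.000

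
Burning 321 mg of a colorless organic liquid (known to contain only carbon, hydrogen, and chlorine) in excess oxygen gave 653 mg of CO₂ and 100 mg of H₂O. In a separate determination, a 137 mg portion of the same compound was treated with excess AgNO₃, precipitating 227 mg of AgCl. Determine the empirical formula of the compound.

C4H3Cl

mol C = 0.653 g CO₂ ÷ 44.009 g/mol = 0.01484 mol
mol H = 2 × 0.100 g H₂O ÷ 18.015 g/mol = 0.01110 mol
From the AgCl data: mol Cl per gram of compound = (0.227 ÷ 143.318) ÷ 0.137 = 0.01156 mol/g, so in the 0.321 g combustion sample mol Cl = 0.003711 mol
Divide by the smallest (0.003711 mol): C 3.998, H 2.991, Cl 1.000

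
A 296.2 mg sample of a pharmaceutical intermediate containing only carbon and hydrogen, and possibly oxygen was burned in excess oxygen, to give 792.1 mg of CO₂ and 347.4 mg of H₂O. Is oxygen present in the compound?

yes

mol C = 0.7921 g CO₂ ÷ 44.009 g/mol = 0.017999 mol
mol H = 2 × 0.3474 g H₂O ÷ 18.015 g/mol = 0.038568 mol
C and H account for only 0.25506 g of the 0.2962 g sample; the remaining 0.041143 g must be oxygen.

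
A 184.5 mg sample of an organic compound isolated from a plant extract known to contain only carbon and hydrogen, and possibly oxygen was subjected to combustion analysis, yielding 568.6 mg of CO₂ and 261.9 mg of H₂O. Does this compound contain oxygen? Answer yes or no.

no

mol C = 0.5686 g CO₂ ÷ 44.009 g/mol = 0.012920 mol
mol H = 2 × 0.2619 g H₂O ÷ 18.015 g/mol = 0.029076 mol
C and H together account for 0.18449 g — essentially the entire 0.1845 g sample — so the compound contains no oxygen.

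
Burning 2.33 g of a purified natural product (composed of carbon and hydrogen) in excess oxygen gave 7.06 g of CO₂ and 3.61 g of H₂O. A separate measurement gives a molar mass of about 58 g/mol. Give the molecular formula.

C4H10

mol C = 7.06 g CO₂ ÷ 44.009 g/mol = 0.1604 mol
mol H = 2 × 3.61 g H₂O ÷ 18.015 g/mol = 0.4008 mol
Divide by the smallest (0.1604 mol): C 1.000, H 2.498
Multiplying each by 2 gives whole numbers: C 2.00, H 5.00
Empirical formula: C2H5
Empirical-formula mass = 29.06 g/mol; 58 ÷ 29.06 ≈ 2, so the molecular formula is C4H10.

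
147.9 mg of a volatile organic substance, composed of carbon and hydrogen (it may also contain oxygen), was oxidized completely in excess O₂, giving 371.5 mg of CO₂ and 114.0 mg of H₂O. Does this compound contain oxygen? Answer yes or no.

mol C = 0.3715 g CO₂ ÷ 44.009 g/mol = 0.0084415 mol
mol H = 2 × 0.1140 g H₂O ÷ 18.015 g/mol = 0.012656 mol
C and H account for only 0.11415 g of the 0.1479 g sample; the remaining 0.033752 g must be oxygen.

yes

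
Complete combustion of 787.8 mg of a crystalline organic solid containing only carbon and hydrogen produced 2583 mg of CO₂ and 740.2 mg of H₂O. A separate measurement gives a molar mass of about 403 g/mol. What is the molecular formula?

mol C = 2.583 g CO₂ ÷ 44.009 g/mol = 0.058693 mol
mol H = 2 × 0.7402 g H₂O ÷ 18.015 g/mol = 0.082176 mol
Divide by the smallest (0.058693 mol): C 1.000, H 1.400
Multiplying each by 5 gives whole numbers: C 5.00, H 7.00
Empirical formula: C5H7
Empirical-formula mass = 67.11 g/mol; 403 ÷ 67.11 ≈ 6, so the molecular formula is C30H42.

C30H42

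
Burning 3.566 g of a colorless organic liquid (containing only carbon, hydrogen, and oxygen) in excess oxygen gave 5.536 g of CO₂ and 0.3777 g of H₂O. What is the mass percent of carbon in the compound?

mol C = 5.536 g CO₂ ÷ 44.009 g/mol = 0.12579 mol
mol H = 2 × 0.3777 g H₂O ÷ 18.015 g/mol = 0.041932 mol
mass O = 3.566 − (1.5109 + 0.042267) = 2.0128 g → mol O = 2.0128 ÷ 15.999 = 0.12581 mol
mass % C = 1.5109 g ÷ 3.566 g × 100%

42.37%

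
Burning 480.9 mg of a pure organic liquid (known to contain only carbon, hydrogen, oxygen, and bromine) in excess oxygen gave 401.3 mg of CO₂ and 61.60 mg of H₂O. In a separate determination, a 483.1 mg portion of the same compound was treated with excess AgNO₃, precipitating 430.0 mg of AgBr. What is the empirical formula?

mol C = 0.4013 g CO₂ ÷ 44.009 g/mol = 0.0091186 mol
mol H = 2 × 0.06160 g H₂O ÷ 18.015 g/mol = 0.0068387 mol
From the AgBr data: mol Br per gram of compound = (0.4300 ÷ 187.772) ÷ 0.4831 = 0.0047402 mol/g, so in the 0.4809 g combustion sample mol Br = 0.0022796 mol
mass O = 0.4809 − (0.10952 + 0.0068935 + 0.18215) = 0.18234 g → mol O = 0.18234 ÷ 15.999 = 0.011397 mol
Divide by the smallest (0.0022796 mol): C 4.000, H 3.000, Br 1.000, O 4.999

C4H3BrO5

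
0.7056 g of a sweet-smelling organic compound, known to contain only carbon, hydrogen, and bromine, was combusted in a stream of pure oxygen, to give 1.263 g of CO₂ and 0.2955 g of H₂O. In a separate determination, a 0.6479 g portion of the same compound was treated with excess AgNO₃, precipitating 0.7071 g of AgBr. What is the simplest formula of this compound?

C7H8Br

mol C = 1.263 g CO₂ ÷ 44.009 g/mol = 0.028699 mol
mol H = 2 × 0.2955 g H₂O ÷ 18.015 g/mol = 0.032806 mol
From the AgBr data: mol Br per gram of compound = (0.7071 ÷ 187.772) ÷ 0.6479 = 0.0058122 mol/g, so in the 0.7056 g combustion sample mol Br = 0.0041011 mol
Divide by the smallest (0.0041011 mol): C 6.998, H 7.999, Br 1.000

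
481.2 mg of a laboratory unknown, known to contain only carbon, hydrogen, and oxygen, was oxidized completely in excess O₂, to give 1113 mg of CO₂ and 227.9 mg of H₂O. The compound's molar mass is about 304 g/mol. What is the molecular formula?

C16H16O6

mol C = 1.113 g CO₂ ÷ 44.009 g/mol = 0.025290 mol
mol H = 2 × 0.2279 g H₂O ÷ 18.015 g/mol = 0.025301 mol
mass O = 0.4812 − (0.30376 + 0.025504) = 0.15193 g → mol O = 0.15193 ÷ 15.999 = 0.0094965 mol
Divide by the smallest (0.0094965 mol): C 2.663, H 2.664, O 1.000
Multiplying each by 3 gives whole numbers: C 7.99, H 7.99, O 3.00
Empirical formula: C8H8O3
Empirical-formula mass = 152.15 g/mol; 304 ÷ 152.15 ≈ 2, so the molecular formula is C16H16O6.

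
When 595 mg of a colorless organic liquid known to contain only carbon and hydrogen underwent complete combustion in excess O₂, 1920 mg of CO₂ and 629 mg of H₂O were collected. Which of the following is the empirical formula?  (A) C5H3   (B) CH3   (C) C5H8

mol C = 1.92 g CO₂ ÷ 44.009 g/mol = 0.04363 mol
mol H = 2 × 0.629 g H₂O ÷ 18.015 g/mol = 0.06983 mol
Divide by the smallest (0.04363 mol): C 1.000, H 1.601
Multiplying each by 5 gives whole numbers: C 5.00, H 8.00

(C) C5H8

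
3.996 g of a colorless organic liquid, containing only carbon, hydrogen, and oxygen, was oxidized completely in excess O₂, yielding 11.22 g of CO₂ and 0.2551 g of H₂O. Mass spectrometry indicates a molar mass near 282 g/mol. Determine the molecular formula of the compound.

C18H2O4

mol C = 11.22 g CO₂ ÷ 44.009 g/mol = 0.25495 mol
mol H = 2 × 0.2551 g H₂O ÷ 18.015 g/mol = 0.028321 mol
mass O = 3.996 − (3.0622 + 0.028547) = 0.90527 g → mol O = 0.90527 ÷ 15.999 = 0.056583 mol
Divide by the smallest (0.028321 mol): C 9.002, H 1.000, O 1.998
Empirical formula: C9HO2
Empirical-formula mass = 141.10 g/mol; 282 ÷ 141.10 ≈ 2, so the molecular formula is C18H2O4.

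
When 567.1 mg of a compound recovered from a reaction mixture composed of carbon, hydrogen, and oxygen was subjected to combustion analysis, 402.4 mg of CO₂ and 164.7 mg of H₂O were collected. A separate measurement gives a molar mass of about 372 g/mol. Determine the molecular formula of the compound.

mol C = 0.4024 g CO₂ ÷ 44.009 g/mol = 0.0091436 mol
mol H = 2 × 0.1647 g H₂O ÷ 18.015 g/mol = 0.018285 mol
mass O = 0.5671 − (0.10982 + 0.018431) = 0.43885 g → mol O = 0.43885 ÷ 15.999 = 0.027430 mol
Divide by the smallest (0.0091436 mol): C 1.000, H 2.000, O 3.000
Empirical formula: CH2O3
Empirical-formula mass = 62.02 g/mol; 372 ÷ 62.02 ≈ 6, so the molecular formula is C6H12O18.

C6H12O18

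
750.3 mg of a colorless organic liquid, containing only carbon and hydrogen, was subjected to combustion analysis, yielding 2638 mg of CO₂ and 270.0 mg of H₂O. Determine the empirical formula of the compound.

mol C = 2.638 g CO₂ ÷ 44.009 g/mol = 0.059942 mol
mol H = 2 × 0.2700 g H₂O ÷ 18.015 g/mol = 0.029975 mol
Divide by the smallest (0.029975 mol): C 2.000, H 1.000

C2H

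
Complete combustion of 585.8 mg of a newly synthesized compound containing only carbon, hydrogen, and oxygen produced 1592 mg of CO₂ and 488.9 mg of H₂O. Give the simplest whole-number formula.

mol C = 1.592 g CO₂ ÷ 44.009 g/mol = 0.036174 mol
mol H = 2 × 0.4889 g H₂O ÷ 18.015 g/mol = 0.054277 mol
mass O = 0.5858 − (0.43449 + 0.054711) = 0.096598 g → mol O = 0.096598 ÷ 15.999 = 0.0060377 mol
Divide by the smallest (0.0060377 mol): C 5.991, H 8.990, O 1.000

C6H9O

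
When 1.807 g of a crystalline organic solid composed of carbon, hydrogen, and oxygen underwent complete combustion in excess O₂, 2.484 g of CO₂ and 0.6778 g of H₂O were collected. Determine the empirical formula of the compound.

mol C = 2.484 g CO₂ ÷ 44.009 g/mol = 0.056443 mol
mol H = 2 × 0.6778 g H₂O ÷ 18.015 g/mol = 0.075248 mol
mass O = 1.807 − (0.67794 + 0.075850) = 1.0532 g → mol O = 1.0532 ÷ 15.999 = 0.065830 mol
Divide by the smallest (0.056443 mol): C 1.000, H 1.333, O 1.166
Multiplying each by 6 gives whole numbers: C 6.00, H 8.00, O 7.00

C6H8O7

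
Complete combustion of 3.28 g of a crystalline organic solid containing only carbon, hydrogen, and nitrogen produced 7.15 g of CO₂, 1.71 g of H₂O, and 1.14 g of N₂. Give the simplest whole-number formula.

C6H7N3

mol C = 7.15 g CO₂ ÷ 44.009 g/mol = 0.1625 mol
mol H = 2 × 1.71 g H₂O ÷ 18.015 g/mol = 0.1898 mol
mol N = 2 × 1.14 g N₂ ÷ 28.014 g/mol = 0.08139 mol
Divide by the smallest (0.08139 mol): C 1.996, H 2.333, N 1.000
Multiplying each by 3 gives whole numbers: C 5.99, H 7.00, N 3.00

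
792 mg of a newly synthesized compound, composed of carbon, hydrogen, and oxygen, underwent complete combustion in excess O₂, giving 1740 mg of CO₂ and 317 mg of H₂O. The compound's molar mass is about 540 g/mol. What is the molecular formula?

C27H24O12

mol C = 1.74 g CO₂ ÷ 44.009 g/mol = 0.03954 mol
mol H = 2 × 0.317 g H₂O ÷ 18.015 g/mol = 0.03519 mol
mass O = 0.792 − (0.4749 + 0.03547) = 0.2816 g → mol O = 0.2816 ÷ 15.999 = 0.01760 mol
Divide by the smallest (0.01760 mol): C 2.246, H 1.999, O 1.000
Multiplying each by 4 gives whole numbers: C 8.98, H 8.00, O 4.00
Empirical formula: C9H8O4
Empirical-formula mass = 180.16 g/mol; 540 ÷ 180.16 ≈ 3, so the molecular formula is C27H24O12.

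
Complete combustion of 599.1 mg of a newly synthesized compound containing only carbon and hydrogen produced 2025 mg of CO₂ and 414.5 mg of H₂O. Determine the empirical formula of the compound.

mol C = 2.025 g CO₂ ÷ 44.009 g/mol = 0.046013 mol
mol H = 2 × 0.4145 g H₂O ÷ 18.015 g/mol = 0.046017 mol
Divide by the smallest (0.046013 mol): C 1.000, H 1.000

CH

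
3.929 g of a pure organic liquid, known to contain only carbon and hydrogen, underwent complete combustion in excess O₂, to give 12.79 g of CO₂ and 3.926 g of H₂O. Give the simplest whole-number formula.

mol C = 12.79 g CO₂ ÷ 44.009 g/mol = 0.29062 mol
mol H = 2 × 3.926 g H₂O ÷ 18.015 g/mol = 0.43586 mol
Divide by the smallest (0.29062 mol): C 1.000, H 1.500
Multiplying each by 2 gives whole numbers: C 2.00, H 3.00

C2H3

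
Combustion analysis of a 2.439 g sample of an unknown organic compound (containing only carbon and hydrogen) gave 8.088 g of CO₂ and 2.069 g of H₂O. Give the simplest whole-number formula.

C4H5

mol C = 8.088 g CO₂ ÷ 44.009 g/mol = 0.18378 mol
mol H = 2 × 2.069 g H₂O ÷ 18.015 g/mol = 0.22970 mol
Divide by the smallest (0.18378 mol): C 1.000, H 1.250
Multiplying each by 4 gives whole numbers: C 4.00, H 5.00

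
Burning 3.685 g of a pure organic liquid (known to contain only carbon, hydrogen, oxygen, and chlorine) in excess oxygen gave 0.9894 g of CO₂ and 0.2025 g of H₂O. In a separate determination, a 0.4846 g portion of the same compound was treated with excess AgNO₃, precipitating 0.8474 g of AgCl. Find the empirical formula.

mol C = 0.9894 g CO₂ ÷ 44.009 g/mol = 0.022482 mol
mol H = 2 × 0.2025 g H₂O ÷ 18.015 g/mol = 0.022481 mol
From the AgCl data: mol Cl per gram of compound = (0.8474 ÷ 143.318) ÷ 0.4846 = 0.012201 mol/g, so in the 3.685 g combustion sample mol Cl = 0.044962 mol
mass O = 3.685 − (0.27003 + 0.022661 + 1.5939) = 1.7984 g → mol O = 1.7984 ÷ 15.999 = 0.11241 mol
Divide by the smallest (0.022481 mol): C 1.000, H 1.000, Cl 2.000, O 5.000

CHCl2O5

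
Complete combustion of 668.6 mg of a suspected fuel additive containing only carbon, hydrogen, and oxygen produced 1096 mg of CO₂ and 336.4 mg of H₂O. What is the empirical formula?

mol C = 1.096 g CO₂ ÷ 44.009 g/mol = 0.024904 mol
mol H = 2 × 0.3364 g H₂O ÷ 18.015 g/mol = 0.037347 mol
mass O = 0.6686 − (0.29912 + 0.037645) = 0.33183 g → mol O = 0.33183 ÷ 15.999 = 0.020741 mol
Divide by the smallest (0.020741 mol): C 1.201, H 1.801, O 1.000
Multiplying each by 5 gives whole numbers: C 6.00, H 9.00, O 5.00

C6H9O5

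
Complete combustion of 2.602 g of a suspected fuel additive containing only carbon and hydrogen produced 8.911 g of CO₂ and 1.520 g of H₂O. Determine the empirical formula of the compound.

mol C = 8.911 g CO₂ ÷ 44.009 g/mol = 0.20248 mol
mol H = 2 × 1.520 g H₂O ÷ 18.015 g/mol = 0.16875 mol
Divide by the smallest (0.16875 mol): C 1.200, H 1.000
Multiplying each by 5 gives whole numbers: C 6.00, H 5.00

C6H5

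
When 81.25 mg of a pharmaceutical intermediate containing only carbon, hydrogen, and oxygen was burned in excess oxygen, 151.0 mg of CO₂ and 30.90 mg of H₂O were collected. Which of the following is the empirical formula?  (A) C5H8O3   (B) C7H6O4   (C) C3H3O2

(C) C3H3O2

mol C = 0.1510 g CO₂ ÷ 44.009 g/mol = 0.0034311 mol
mol H = 2 × 0.03090 g H₂O ÷ 18.015 g/mol = 0.0034305 mol
mass O = 0.08125 − (0.041211 + 0.0034579) = 0.036581 g → mol O = 0.036581 ÷ 15.999 = 0.0022865 mol
Divide by the smallest (0.0022865 mol): C 1.501, H 1.500, O 1.000
Multiplying each by 2 gives whole numbers: C 3.00, H 3.00, O 2.00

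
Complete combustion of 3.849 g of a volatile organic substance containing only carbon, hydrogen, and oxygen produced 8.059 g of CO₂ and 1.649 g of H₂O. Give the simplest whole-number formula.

mol C = 8.059 g CO₂ ÷ 44.009 g/mol = 0.18312 mol
mol H = 2 × 1.649 g H₂O ÷ 18.015 g/mol = 0.18307 mol
mass O = 3.849 − (2.1995 + 0.18453) = 1.4650 g → mol O = 1.4650 ÷ 15.999 = 0.091568 mol
Divide by the smallest (0.091568 mol): C 2.000, H 1.999, O 1.000

C2H2O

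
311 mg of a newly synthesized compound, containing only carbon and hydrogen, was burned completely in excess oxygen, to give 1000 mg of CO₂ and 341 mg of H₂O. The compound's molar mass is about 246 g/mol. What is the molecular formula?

C18H30

mol C = 1.00 g CO₂ ÷ 44.009 g/mol = 0.02272 mol
mol H = 2 × 0.341 g H₂O ÷ 18.015 g/mol = 0.03786 mol
Divide by the smallest (0.02272 mol): C 1.000, H 1.666
Multiplying each by 3 gives whole numbers: C 3.00, H 5.00
Empirical formula: C3H5
Empirical-formula mass = 41.07 g/mol; 246 ÷ 41.07 ≈ 6, so the molecular formula is C18H30.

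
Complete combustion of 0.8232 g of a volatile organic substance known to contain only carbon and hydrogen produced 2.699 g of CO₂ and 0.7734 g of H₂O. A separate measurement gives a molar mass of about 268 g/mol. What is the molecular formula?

mol C = 2.699 g CO₂ ÷ 44.009 g/mol = 0.061328 mol
mol H = 2 × 0.7734 g H₂O ÷ 18.015 g/mol = 0.085862 mol
Divide by the smallest (0.061328 mol): C 1.000, H 1.400
Multiplying each by 5 gives whole numbers: C 5.00, H 7.00
Empirical formula: C5H7
Empirical-formula mass = 67.11 g/mol; 268 ÷ 67.11 ≈ 4, so the molecular formula is C20H28.

C20H28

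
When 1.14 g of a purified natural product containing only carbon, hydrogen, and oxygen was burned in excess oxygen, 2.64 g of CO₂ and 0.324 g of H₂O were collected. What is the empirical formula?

mol C = 2.64 g CO₂ ÷ 44.009 g/mol = 0.05999 mol
mol H = 2 × 0.324 g H₂O ÷ 18.015 g/mol = 0.03597 mol
mass O = 1.14 − (0.7205 + 0.03626) = 0.3832 g → mol O = 0.3832 ÷ 15.999 = 0.02395 mol
Divide by the smallest (0.02395 mol): C 2.504, H 1.502, O 1.000
Multiplying each by 2 gives whole numbers: C 5.01, H 3.00, O 2.00

C5H3O2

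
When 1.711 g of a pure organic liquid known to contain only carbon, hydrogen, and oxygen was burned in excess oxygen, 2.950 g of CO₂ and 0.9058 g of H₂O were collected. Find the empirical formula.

C4H6O3

mol C = 2.950 g CO₂ ÷ 44.009 g/mol = 0.067032 mol
mol H = 2 × 0.9058 g H₂O ÷ 18.015 g/mol = 0.10056 mol
mass O = 1.711 − (0.80512 + 0.10137) = 0.80452 g → mol O = 0.80452 ÷ 15.999 = 0.050285 mol
Divide by the smallest (0.050285 mol): C 1.333, H 2.000, O 1.000
Multiplying each by 3 gives whole numbers: C 4.00, H 6.00, O 3.00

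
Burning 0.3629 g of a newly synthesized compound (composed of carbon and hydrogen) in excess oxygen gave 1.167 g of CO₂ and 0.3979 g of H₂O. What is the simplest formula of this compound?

mol C = 1.167 g CO₂ ÷ 44.009 g/mol = 0.026517 mol
mol H = 2 × 0.3979 g H₂O ÷ 18.015 g/mol = 0.044174 mol
Divide by the smallest (0.026517 mol): C 1.000, H 1.666
Multiplying each by 3 gives whole numbers: C 3.00, H 5.00

C3H5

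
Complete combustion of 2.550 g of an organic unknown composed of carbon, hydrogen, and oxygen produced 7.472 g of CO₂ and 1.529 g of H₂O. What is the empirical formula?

mol C = 7.472 g CO₂ ÷ 44.009 g/mol = 0.16978 mol
mol H = 2 × 1.529 g H₂O ÷ 18.015 g/mol = 0.16975 mol
mass O = 2.550 − (2.0393 + 0.17111) = 0.33963 g → mol O = 0.33963 ÷ 15.999 = 0.021228 mol
Divide by the smallest (0.021228 mol): C 7.998, H 7.996, O 1.000

C8H8O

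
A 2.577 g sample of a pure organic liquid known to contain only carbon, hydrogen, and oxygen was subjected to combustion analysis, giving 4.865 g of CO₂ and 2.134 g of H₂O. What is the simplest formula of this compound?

mol C = 4.865 g CO₂ ÷ 44.009 g/mol = 0.11055 mol
mol H = 2 × 2.134 g H₂O ÷ 18.015 g/mol = 0.23691 mol
mass O = 2.577 − (1.3278 + 0.23881) = 1.0104 g → mol O = 1.0104 ÷ 15.999 = 0.063156 mol
Divide by the smallest (0.063156 mol): C 1.750, H 3.751, O 1.000
Multiplying each by 4 gives whole numbers: C 7.00, H 15.01, O 4.00

C7H15O4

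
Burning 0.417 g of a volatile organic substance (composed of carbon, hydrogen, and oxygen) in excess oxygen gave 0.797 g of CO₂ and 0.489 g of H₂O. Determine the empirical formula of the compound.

mol C = 0.797 g CO₂ ÷ 44.009 g/mol = 0.01811 mol
mol H = 2 × 0.489 g H₂O ÷ 18.015 g/mol = 0.05429 mol
mass O = 0.417 − (0.2175 + 0.05472) = 0.1448 g → mol O = 0.1448 ÷ 15.999 = 0.009048 mol
Divide by the smallest (0.009048 mol): C 2.002, H 6.000, O 1.000

C2H6O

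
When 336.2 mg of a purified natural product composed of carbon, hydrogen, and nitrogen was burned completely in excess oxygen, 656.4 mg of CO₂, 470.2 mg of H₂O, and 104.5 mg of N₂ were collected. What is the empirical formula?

C2H7N

mol C = 0.6564 g CO₂ ÷ 44.009 g/mol = 0.014915 mol
mol H = 2 × 0.4702 g H₂O ÷ 18.015 g/mol = 0.052201 mol
mol N = 2 × 0.1045 g N₂ ÷ 28.014 g/mol = 0.0074606 mol
Divide by the smallest (0.0074606 mol): C 1.999, H 6.997, N 1.000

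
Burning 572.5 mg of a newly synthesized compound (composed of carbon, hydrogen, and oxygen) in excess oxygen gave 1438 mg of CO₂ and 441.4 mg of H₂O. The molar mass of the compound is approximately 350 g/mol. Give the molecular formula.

mol C = 1.438 g CO₂ ÷ 44.009 g/mol = 0.032675 mol
mol H = 2 × 0.4414 g H₂O ÷ 18.015 g/mol = 0.049004 mol
mass O = 0.5725 − (0.39246 + 0.049396) = 0.13064 g → mol O = 0.13064 ÷ 15.999 = 0.0081657 mol
Divide by the smallest (0.0081657 mol): C 4.002, H 6.001, O 1.000
Empirical formula: C4H6O
Empirical-formula mass = 70.09 g/mol; 350 ÷ 70.09 ≈ 5, so the molecular formula is C20H30O5.

C20H30O5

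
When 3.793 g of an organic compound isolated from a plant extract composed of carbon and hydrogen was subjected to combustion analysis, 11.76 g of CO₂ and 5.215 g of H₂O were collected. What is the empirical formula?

mol C = 11.76 g CO₂ ÷ 44.009 g/mol = 0.26722 mol
mol H = 2 × 5.215 g H₂O ÷ 18.015 g/mol = 0.57896 mol
Divide by the smallest (0.26722 mol): C 1.000, H 2.167
Multiplying each by 6 gives whole numbers: C 6.00, H 13.00

C6H13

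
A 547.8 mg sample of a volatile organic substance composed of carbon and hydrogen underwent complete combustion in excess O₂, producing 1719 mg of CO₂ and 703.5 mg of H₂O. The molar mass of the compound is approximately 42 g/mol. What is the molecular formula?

C3H6

mol C = 1.719 g CO₂ ÷ 44.009 g/mol = 0.039060 mol
mol H = 2 × 0.7035 g H₂O ÷ 18.015 g/mol = 0.078102 mol
Divide by the smallest (0.039060 mol): C 1.000, H 2.000
Empirical formula: CH2
Empirical-formula mass = 14.03 g/mol; 42 ÷ 14.03 ≈ 3, so the molecular formula is C3H6.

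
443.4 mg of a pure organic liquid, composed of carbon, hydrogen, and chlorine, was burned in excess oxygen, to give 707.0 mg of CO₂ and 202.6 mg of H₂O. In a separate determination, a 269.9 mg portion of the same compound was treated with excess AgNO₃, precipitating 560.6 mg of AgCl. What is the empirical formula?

mol C = 0.7070 g CO₂ ÷ 44.009 g/mol = 0.016065 mol
mol H = 2 × 0.2026 g H₂O ÷ 18.015 g/mol = 0.022492 mol
From the AgCl data: mol Cl per gram of compound = (0.5606 ÷ 143.318) ÷ 0.2699 = 0.014493 mol/g, so in the 0.4434 g combustion sample mol Cl = 0.0064261 mol
Divide by the smallest (0.0064261 mol): C 2.500, H 3.500, Cl 1.000
Multiplying each by 2 gives whole numbers: C 5.00, H 7.00, Cl 2.00

C5H7Cl2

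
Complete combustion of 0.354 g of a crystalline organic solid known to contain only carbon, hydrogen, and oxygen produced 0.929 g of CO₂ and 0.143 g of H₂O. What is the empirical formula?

C4H3O

mol C = 0.929 g CO₂ ÷ 44.009 g/mol = 0.02111 mol
mol H = 2 × 0.143 g H₂O ÷ 18.015 g/mol = 0.01588 mol
mass O = 0.354 − (0.2535 + 0.01600) = 0.08445 g → mol O = 0.08445 ÷ 15.999 = 0.005279 mol
Divide by the smallest (0.005279 mol): C 3.999, H 3.008, O 1.000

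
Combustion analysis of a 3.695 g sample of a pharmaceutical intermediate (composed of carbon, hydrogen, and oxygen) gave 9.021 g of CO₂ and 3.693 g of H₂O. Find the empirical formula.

C4H8O

mol C = 9.021 g CO₂ ÷ 44.009 g/mol = 0.20498 mol
mol H = 2 × 3.693 g H₂O ÷ 18.015 g/mol = 0.40999 mol
mass O = 3.695 − (2.4620 + 0.41327) = 0.81970 g → mol O = 0.81970 ÷ 15.999 = 0.051235 mol
Divide by the smallest (0.051235 mol): C 4.001, H 8.002, O 1.000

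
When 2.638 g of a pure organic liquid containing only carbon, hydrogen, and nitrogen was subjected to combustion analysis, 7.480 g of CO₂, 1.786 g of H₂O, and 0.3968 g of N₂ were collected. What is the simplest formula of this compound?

C6H7N

mol C = 7.480 g CO₂ ÷ 44.009 g/mol = 0.16997 mol
mol H = 2 × 1.786 g H₂O ÷ 18.015 g/mol = 0.19828 mol
mol N = 2 × 0.3968 g N₂ ÷ 28.014 g/mol = 0.028329 mol
Divide by the smallest (0.028329 mol): C 6.000, H 6.999, N 1.000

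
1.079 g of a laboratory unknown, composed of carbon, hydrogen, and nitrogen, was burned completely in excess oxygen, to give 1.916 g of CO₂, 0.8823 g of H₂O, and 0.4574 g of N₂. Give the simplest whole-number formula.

C4H9N3

mol C = 1.916 g CO₂ ÷ 44.009 g/mol = 0.043537 mol
mol H = 2 × 0.8823 g H₂O ÷ 18.015 g/mol = 0.097952 mol
mol N = 2 × 0.4574 g N₂ ÷ 28.014 g/mol = 0.032655 mol
Divide by the smallest (0.032655 mol): C 1.333, H 3.000, N 1.000
Multiplying each by 3 gives whole numbers: C 4.00, H 9.00, N 3.00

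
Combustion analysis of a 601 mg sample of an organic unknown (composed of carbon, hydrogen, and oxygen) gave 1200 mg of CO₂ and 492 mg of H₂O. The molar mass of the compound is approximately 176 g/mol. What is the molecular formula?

mol C = 1.20 g CO₂ ÷ 44.009 g/mol = 0.02727 mol
mol H = 2 × 0.492 g H₂O ÷ 18.015 g/mol = 0.05462 mol
mass O = 0.601 − (0.3275 + 0.05506) = 0.2184 g → mol O = 0.2184 ÷ 15.999 = 0.01365 mol
Divide by the smallest (0.01365 mol): C 1.997, H 4.001, O 1.000
Empirical formula: C2H4O
Empirical-formula mass = 44.05 g/mol; 176 ÷ 44.05 ≈ 4, so the molecular formula is C8H16O4.

C8H16O4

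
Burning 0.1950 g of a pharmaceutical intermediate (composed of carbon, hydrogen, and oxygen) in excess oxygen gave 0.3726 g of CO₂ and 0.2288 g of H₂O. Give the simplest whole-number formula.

C2H6O

mol C = 0.3726 g CO₂ ÷ 44.009 g/mol = 0.0084665 mol
mol H = 2 × 0.2288 g H₂O ÷ 18.015 g/mol = 0.025401 mol
mass O = 0.1950 − (0.10169 + 0.025604) = 0.067705 g → mol O = 0.067705 ÷ 15.999 = 0.0042318 mol
Divide by the smallest (0.0042318 mol): C 2.001, H 6.002, O 1.000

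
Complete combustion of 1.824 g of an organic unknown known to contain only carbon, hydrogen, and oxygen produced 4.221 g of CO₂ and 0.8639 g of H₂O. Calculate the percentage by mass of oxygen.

31.54%

mol C = 4.221 g CO₂ ÷ 44.009 g/mol = 0.095912 mol
mol H = 2 × 0.8639 g H₂O ÷ 18.015 g/mol = 0.095909 mol
mass O = 1.824 − (1.1520 + 0.096676) = 0.57532 g → mol O = 0.57532 ÷ 15.999 = 0.035960 mol
mass % O = 0.57532 g ÷ 1.824 g × 100%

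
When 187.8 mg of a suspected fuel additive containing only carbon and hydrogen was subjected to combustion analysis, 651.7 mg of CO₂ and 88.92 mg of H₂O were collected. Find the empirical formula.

C3H2

mol C = 0.6517 g CO₂ ÷ 44.009 g/mol = 0.014808 mol
mol H = 2 × 0.08892 g H₂O ÷ 18.015 g/mol = 0.0098718 mol
Divide by the smallest (0.0098718 mol): C 1.500, H 1.000
Multiplying each by 2 gives whole numbers: C 3.00, H 2.00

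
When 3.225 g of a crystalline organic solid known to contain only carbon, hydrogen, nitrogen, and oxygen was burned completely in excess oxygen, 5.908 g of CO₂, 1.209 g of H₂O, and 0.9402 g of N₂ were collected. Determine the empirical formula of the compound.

mol C = 5.908 g CO₂ ÷ 44.009 g/mol = 0.13425 mol
mol H = 2 × 1.209 g H₂O ÷ 18.015 g/mol = 0.13422 mol
mol N = 2 × 0.9402 g N₂ ÷ 28.014 g/mol = 0.067124 mol
mass O = 3.225 − (1.6124 + 0.13530 + 0.94020) = 0.53708 g → mol O = 0.53708 ÷ 15.999 = 0.033570 mol
Divide by the smallest (0.033570 mol): C 3.999, H 3.998, N 2.000, O 1.000

C4H4N2O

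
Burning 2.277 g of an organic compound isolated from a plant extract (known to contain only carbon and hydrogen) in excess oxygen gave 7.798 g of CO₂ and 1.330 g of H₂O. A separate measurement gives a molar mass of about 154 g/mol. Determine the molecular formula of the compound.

mol C = 7.798 g CO₂ ÷ 44.009 g/mol = 0.17719 mol
mol H = 2 × 1.330 g H₂O ÷ 18.015 g/mol = 0.14765 mol
Divide by the smallest (0.14765 mol): C 1.200, H 1.000
Multiplying each by 5 gives whole numbers: C 6.00, H 5.00
Empirical formula: C6H5
Empirical-formula mass = 77.11 g/mol; 154 ÷ 77.11 ≈ 2, so the molecular formula is C12H10.

C12H10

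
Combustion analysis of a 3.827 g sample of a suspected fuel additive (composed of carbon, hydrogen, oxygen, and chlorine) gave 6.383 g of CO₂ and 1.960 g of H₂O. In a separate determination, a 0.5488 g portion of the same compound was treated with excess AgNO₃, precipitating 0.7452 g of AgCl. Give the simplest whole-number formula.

C4H6ClO

mol C = 6.383 g CO₂ ÷ 44.009 g/mol = 0.14504 mol
mol H = 2 × 1.960 g H₂O ÷ 18.015 g/mol = 0.21760 mol
From the AgCl data: mol Cl per gram of compound = (0.7452 ÷ 143.318) ÷ 0.5488 = 0.0094745 mol/g, so in the 3.827 g combustion sample mol Cl = 0.036259 mol
mass O = 3.827 − (1.7421 + 0.21934 + 1.2854) = 0.58022 g → mol O = 0.58022 ÷ 15.999 = 0.036266 mol
Divide by the smallest (0.036259 mol): C 4.000, H 6.001, Cl 1.000, O 1.000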